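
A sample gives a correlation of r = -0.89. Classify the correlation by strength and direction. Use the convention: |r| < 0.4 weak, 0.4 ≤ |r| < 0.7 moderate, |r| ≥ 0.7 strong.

r = -0.89 < 0 so the relationship is negative.
|r| = 0.89, which falls in the strong range.

strong negative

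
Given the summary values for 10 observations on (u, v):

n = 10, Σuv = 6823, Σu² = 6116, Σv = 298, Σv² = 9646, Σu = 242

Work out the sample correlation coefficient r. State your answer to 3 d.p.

-0.872

r = (nΣuv − ΣuΣv) / √[(nΣu² − (Σu)²)(nΣv² − (Σv)²)]
Numerator: 10×6823 − 242×298 = -3886
Denominator: √[(61160 − 58564)(96460 − 88804)] = √[2596 × 7656] = 4458.1359
r = -3886 / 4458.1359 ≈ -0.872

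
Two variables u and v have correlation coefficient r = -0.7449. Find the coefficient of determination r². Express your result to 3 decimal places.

0.555

r² = (-0.7449)² = 0.555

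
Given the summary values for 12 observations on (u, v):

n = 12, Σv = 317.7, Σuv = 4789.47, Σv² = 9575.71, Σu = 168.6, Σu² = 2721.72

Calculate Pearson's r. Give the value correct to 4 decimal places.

0.5082

r = (nΣuv − ΣuΣv) / √[(nΣu² − (Σu)²)(nΣv² − (Σv)²)]
Numerator: 12×4789.47 − 168.6×317.7 = 3909.42
Denominator: √[(32660.64 − 28425.96)(114908.52 − 100933.29)] = √[4234.68 × 13975.23] = 7692.8946
r = 3909.42 / 7692.8946 ≈ 0.5082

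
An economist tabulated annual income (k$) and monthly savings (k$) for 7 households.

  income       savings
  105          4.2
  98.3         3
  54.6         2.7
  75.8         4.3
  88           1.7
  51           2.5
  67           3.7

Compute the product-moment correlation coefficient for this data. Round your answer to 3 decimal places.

0.252

n = 7, Σx = 539.7, Σy = 22.1, Σx² = 44248.69, Σy² = 75.25, Σxy = 1734.26
nΣxy − ΣxΣy = 12139.82 − 11927.37 = 212.45
nΣx² − (Σx)² = 309740.83 − 291276.09 = 18464.74; nΣy² − (Σy)² = 526.75 − 488.41 = 38.34
r = 212.45 / √(18464.74 × 38.34) = 212.45 / 841.3906 ≈ 0.252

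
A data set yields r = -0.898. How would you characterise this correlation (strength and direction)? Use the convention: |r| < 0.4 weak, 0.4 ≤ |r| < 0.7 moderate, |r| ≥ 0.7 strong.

r = -0.898 < 0 so the relationship is negative.
|r| = 0.898, which falls in the strong range.

strong negative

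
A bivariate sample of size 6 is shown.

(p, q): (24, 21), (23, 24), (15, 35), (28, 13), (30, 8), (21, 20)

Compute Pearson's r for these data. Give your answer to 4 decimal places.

n = 6, Σp = 141, Σq = 121, Σp² = 3455, Σq² = 2875, Σpq = 2605
nΣpq − ΣpΣq = 15630 − 17061 = -1431
nΣp² − (Σp)² = 20730 − 19881 = 849; nΣq² − (Σq)² = 17250 − 14641 = 2609
r = -1431 / √(849 × 2609) = -1431 / 1488.3014 ≈ -0.9615

-0.9615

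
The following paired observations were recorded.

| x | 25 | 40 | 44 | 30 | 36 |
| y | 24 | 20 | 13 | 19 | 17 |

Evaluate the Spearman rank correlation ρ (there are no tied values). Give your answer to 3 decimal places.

-0.700

Rank x: 1, 4, 5, 2, 3
Rank y: 5, 4, 1, 3, 2
d = rank(x) − rank(y): -4, 0, 4, -1, 1; Σd² = 34
ρ = 1 − 6Σd² / [n(n²−1)] = 1 − 6×34 / (5×24) = 1 − 204/120 ≈ -0.700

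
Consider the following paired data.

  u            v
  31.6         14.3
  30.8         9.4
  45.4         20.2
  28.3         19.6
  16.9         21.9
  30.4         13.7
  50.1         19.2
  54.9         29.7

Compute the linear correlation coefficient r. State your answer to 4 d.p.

0.4659

n = 8, Σu = 288.4, Σv = 148, Σu² = 11543.04, Σv² = 3003.08, Σuv = 5592.2
nΣuv − ΣuΣv = 44737.6 − 42683.2 = 2054.4
nΣu² − (Σu)² = 92344.32 − 83174.56 = 9169.76; nΣv² − (Σv)² = 24024.64 − 21904 = 2120.64
r = 2054.4 / √(9169.76 × 2120.64) = 2054.4 / 4409.7347 ≈ 0.4659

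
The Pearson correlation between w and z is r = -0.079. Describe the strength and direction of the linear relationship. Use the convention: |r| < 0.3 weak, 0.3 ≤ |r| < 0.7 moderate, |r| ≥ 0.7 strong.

r = -0.079 < 0 so the relationship is negative.
|r| = 0.079, which falls in the weak range.

weak negative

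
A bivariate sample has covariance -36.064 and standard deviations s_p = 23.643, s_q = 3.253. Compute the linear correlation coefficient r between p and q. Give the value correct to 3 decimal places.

-0.469

r = Cov(p,q) / (s_p · s_q) = -36.064 / (23.643 × 3.253)
  = -36.064 / 76.9107 ≈ -0.469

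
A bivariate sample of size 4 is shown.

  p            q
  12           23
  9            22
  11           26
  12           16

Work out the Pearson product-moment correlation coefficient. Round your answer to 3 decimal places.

n = 4, Σp = 44, Σq = 87, Σp² = 490, Σq² = 1945, Σpq = 952
nΣpq − ΣpΣq = 3808 − 3828 = -20
nΣp² − (Σp)² = 1960 − 1936 = 24; nΣq² − (Σq)² = 7780 − 7569 = 211
r = -20 / √(24 × 211) = -20 / 71.1618 ≈ -0.281

-0.281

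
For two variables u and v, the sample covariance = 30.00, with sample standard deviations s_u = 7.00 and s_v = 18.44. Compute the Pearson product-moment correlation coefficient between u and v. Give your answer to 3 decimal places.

r = Cov(u,v) / (s_u · s_v) = 30.00 / (7.00 × 18.44)
  = 30.00 / 129.0800 ≈ 0.232

0.232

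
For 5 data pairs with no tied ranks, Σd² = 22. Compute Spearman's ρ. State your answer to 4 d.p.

-0.1000

ρ = 1 − 6Σd² / [n(n²−1)] = 1 − 6×22 / (5×24)
  = 1 − 132/120 = 1 − 1.10000 ≈ -0.1000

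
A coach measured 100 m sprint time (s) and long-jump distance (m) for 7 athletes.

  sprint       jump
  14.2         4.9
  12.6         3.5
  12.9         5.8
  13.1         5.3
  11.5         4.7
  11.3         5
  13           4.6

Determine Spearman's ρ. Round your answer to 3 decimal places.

Rank sprint: 7, 3, 4, 6, 2, 1, 5
Rank jump: 4, 1, 7, 6, 3, 5, 2
d = rank(sprint) − rank(jump): 3, 2, -3, 0, -1, -4, 3; Σd² = 48
ρ = 1 − 6Σd² / [n(n²−1)] = 1 − 6×48 / (7×48) = 1 − 288/336 ≈ 0.143

0.143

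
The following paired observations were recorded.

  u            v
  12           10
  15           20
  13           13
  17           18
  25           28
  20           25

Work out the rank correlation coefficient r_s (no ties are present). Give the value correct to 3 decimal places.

0.943

Rank u: 1, 3, 2, 4, 6, 5
Rank v: 1, 4, 2, 3, 6, 5
d = rank(u) − rank(v): 0, -1, 0, 1, 0, 0; Σd² = 2
ρ = 1 − 6Σd² / [n(n²−1)] = 1 − 6×2 / (6×35) = 1 − 12/210 ≈ 0.943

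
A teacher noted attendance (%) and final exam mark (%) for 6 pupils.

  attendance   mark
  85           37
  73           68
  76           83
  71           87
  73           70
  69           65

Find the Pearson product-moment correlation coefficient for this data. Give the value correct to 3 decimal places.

-0.714

n = 6, Σx = 447, Σy = 410, Σx² = 33461, Σy² = 29576, Σxy = 30189
nΣxy − ΣxΣy = 181134 − 183270 = -2136
nΣx² − (Σx)² = 200766 − 199809 = 957; nΣy² − (Σy)² = 177456 − 168100 = 9356
r = -2136 / √(957 × 9356) = -2136 / 2992.2720 ≈ -0.714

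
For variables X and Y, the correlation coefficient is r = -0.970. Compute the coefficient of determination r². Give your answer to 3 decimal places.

r² = (-0.970)² = 0.941

0.941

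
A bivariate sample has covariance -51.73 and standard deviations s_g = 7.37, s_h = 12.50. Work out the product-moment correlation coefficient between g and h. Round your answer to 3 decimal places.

-0.562

r = Cov(g,h) / (s_g · s_h) = -51.73 / (7.37 × 12.50)
  = -51.73 / 92.1250 ≈ -0.562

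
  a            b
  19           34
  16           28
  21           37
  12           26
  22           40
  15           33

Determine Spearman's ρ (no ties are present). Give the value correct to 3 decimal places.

Rank a: 4, 3, 5, 1, 6, 2
Rank b: 4, 2, 5, 1, 6, 3
d = rank(a) − rank(b): 0, 1, 0, 0, 0, -1; Σd² = 2
ρ = 1 − 6Σd² / [n(n²−1)] = 1 − 6×2 / (6×35) = 1 − 12/210 ≈ 0.943

0.943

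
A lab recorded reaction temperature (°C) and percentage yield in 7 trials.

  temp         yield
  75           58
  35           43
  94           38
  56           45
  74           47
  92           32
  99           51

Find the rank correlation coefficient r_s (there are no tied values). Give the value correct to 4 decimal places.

0.0357

Rank temp: 4, 1, 6, 2, 3, 5, 7
Rank yield: 7, 3, 2, 4, 5, 1, 6
d = rank(temp) − rank(yield): -3, -2, 4, -2, -2, 4, 1; Σd² = 54
ρ = 1 − 6Σd² / [n(n²−1)] = 1 − 6×54 / (7×48) = 1 − 324/336 ≈ 0.0357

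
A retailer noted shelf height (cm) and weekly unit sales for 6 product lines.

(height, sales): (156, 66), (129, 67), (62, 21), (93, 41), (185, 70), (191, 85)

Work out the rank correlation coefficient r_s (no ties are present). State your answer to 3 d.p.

0.943

Rank height: 4, 3, 1, 2, 5, 6
Rank sales: 3, 4, 1, 2, 5, 6
d = rank(height) − rank(sales): 1, -1, 0, 0, 0, 0; Σd² = 2
ρ = 1 − 6Σd² / [n(n²−1)] = 1 − 6×2 / (6×35) = 1 − 12/210 ≈ 0.943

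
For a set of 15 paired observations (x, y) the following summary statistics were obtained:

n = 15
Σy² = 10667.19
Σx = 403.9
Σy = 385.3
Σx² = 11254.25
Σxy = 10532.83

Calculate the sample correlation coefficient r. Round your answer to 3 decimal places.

r = (nΣxy − ΣxΣy) / √[(nΣx² − (Σx)²)(nΣy² − (Σy)²)]
Numerator: 15×10532.83 − 403.9×385.3 = 2369.78
Denominator: √[(168813.75 − 163135.21)(160007.85 − 148456.09)] = √[5678.54 × 11551.76] = 8099.2056
r = 2369.78 / 8099.2056 ≈ 0.293

0.293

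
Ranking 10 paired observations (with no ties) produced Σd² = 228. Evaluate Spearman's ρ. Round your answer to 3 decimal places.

-0.382

ρ = 1 − 6Σd² / [n(n²−1)] = 1 − 6×228 / (10×99)
  = 1 − 1368/990 = 1 − 1.3818 ≈ -0.382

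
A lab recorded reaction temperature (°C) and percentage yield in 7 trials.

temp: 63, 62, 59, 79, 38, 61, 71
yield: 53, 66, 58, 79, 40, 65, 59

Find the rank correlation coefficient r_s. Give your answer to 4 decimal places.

Rank temp: 5, 4, 2, 7, 1, 3, 6
Rank yield: 2, 6, 3, 7, 1, 5, 4
d = rank(temp) − rank(yield): 3, -2, -1, 0, 0, -2, 2; Σd² = 22
ρ = 1 − 6Σd² / [n(n²−1)] = 1 − 6×22 / (7×48) = 1 − 132/336 ≈ 0.6071

0.6071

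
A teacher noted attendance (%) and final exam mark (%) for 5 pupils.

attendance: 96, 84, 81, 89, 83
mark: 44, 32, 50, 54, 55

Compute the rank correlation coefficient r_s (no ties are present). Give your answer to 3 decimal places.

-0.300

Rank attendance: 5, 3, 1, 4, 2
Rank mark: 2, 1, 3, 4, 5
d = rank(attendance) − rank(mark): 3, 2, -2, 0, -3; Σd² = 26
ρ = 1 − 6Σd² / [n(n²−1)] = 1 − 6×26 / (5×24) = 1 − 156/120 ≈ -0.300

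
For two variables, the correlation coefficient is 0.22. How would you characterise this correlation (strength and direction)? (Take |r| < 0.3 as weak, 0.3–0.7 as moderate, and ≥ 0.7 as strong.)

r = 0.22 > 0 so the relationship is positive.
|r| = 0.22, which falls in the weak range.

weak positive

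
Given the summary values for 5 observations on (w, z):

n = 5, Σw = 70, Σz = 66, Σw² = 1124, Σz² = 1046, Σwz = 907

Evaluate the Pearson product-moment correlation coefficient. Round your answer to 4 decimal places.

r = (nΣwz − ΣwΣz) / √[(nΣw² − (Σw)²)(nΣz² − (Σz)²)]
Numerator: 5×907 − 70×66 = -85
Denominator: √[(5620 − 4900)(5230 − 4356)] = √[720 × 874] = 793.2717
r = -85 / 793.2717 ≈ -0.1072

-0.1072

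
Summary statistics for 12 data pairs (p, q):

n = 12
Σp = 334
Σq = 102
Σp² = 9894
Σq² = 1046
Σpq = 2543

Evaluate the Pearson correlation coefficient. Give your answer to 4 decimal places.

r = (nΣpq − ΣpΣq) / √[(nΣp² − (Σp)²)(nΣq² − (Σq)²)]
Numerator: 12×2543 − 334×102 = -3552
Denominator: √[(118728 − 111556)(12552 − 10404)] = √[7172 × 2148] = 3924.9785
r = -3552 / 3924.9785 ≈ -0.9050

-0.9050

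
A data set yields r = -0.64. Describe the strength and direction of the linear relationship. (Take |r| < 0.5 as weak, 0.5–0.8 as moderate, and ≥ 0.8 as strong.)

moderate negative

r = -0.64 < 0 so the relationship is negative.
|r| = 0.64, which falls in the moderate range.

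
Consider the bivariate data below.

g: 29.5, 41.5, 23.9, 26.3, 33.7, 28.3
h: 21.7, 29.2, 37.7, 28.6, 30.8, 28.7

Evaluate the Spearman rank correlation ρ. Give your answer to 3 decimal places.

Rank g: 4, 6, 1, 2, 5, 3
Rank h: 1, 4, 6, 2, 5, 3
d = rank(g) − rank(h): 3, 2, -5, 0, 0, 0; Σd² = 38
ρ = 1 − 6Σd² / [n(n²−1)] = 1 − 6×38 / (6×35) = 1 − 228/210 ≈ -0.086

-0.086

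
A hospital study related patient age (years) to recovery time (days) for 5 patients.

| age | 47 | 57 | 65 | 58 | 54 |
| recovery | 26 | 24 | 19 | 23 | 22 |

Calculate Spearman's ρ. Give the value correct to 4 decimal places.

Rank age: 1, 3, 5, 4, 2
Rank recovery: 5, 4, 1, 3, 2
d = rank(age) − rank(recovery): -4, -1, 4, 1, 0; Σd² = 34
ρ = 1 − 6Σd² / [n(n²−1)] = 1 − 6×34 / (5×24) = 1 − 204/120 ≈ -0.7000

-0.7000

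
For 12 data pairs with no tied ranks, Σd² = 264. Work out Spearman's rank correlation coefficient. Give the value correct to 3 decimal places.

0.077

ρ = 1 − 6Σd² / [n(n²−1)] = 1 − 6×264 / (12×143)
  = 1 − 1584/1716 = 1 − 0.9231 ≈ 0.077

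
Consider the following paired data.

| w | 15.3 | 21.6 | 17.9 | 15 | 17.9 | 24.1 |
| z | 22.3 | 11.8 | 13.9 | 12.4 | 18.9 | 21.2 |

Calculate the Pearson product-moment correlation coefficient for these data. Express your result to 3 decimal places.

0.090

n = 6, Σw = 111.8, Σz = 100.5, Σw² = 2147.28, Σz² = 1790.15, Σwz = 1880.11
nΣwz − ΣwΣz = 11280.66 − 11235.9 = 44.76
nΣw² − (Σw)² = 12883.68 − 12499.24 = 384.44; nΣz² − (Σz)² = 10740.9 − 10100.25 = 640.65
r = 44.76 / √(384.44 × 640.65) = 44.76 / 496.2776 ≈ 0.090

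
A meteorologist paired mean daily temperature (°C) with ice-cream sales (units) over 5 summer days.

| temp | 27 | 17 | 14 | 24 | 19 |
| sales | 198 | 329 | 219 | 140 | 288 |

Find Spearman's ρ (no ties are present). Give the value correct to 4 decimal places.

-0.6000

Rank temp: 5, 2, 1, 4, 3
Rank sales: 2, 5, 3, 1, 4
d = rank(temp) − rank(sales): 3, -3, -2, 3, -1; Σd² = 32
ρ = 1 − 6Σd² / [n(n²−1)] = 1 − 6×32 / (5×24) = 1 − 192/120 ≈ -0.6000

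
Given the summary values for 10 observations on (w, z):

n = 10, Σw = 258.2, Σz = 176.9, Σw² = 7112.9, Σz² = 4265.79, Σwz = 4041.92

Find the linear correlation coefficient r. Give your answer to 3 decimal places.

r = (nΣwz − ΣwΣz) / √[(nΣw² − (Σw)²)(nΣz² − (Σz)²)]
Numerator: 10×4041.92 − 258.2×176.9 = -5256.38
Denominator: √[(71129 − 66667.24)(42657.9 − 31293.61)] = √[4461.76 × 11364.29] = 7120.7257
r = -5256.38 / 7120.7257 ≈ -0.738

-0.738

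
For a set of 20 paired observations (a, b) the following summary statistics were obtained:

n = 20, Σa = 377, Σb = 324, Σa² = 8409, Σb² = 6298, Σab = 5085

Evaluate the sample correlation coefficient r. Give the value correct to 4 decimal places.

-0.8746

r = (nΣab − ΣaΣb) / √[(nΣa² − (Σa)²)(nΣb² − (Σb)²)]
Numerator: 20×5085 − 377×324 = -20448
Denominator: √[(168180 − 142129)(125960 − 104976)] = √[26051 × 20984] = 23380.6369
r = -20448 / 23380.6369 ≈ -0.8746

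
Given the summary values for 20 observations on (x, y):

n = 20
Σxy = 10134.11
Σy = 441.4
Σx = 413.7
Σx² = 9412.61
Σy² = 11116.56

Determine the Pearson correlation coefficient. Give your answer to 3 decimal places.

0.926

r = (nΣxy − ΣxΣy) / √[(nΣx² − (Σx)²)(nΣy² − (Σy)²)]
Numerator: 20×10134.11 − 413.7×441.4 = 20075.02
Denominator: √[(188252.2 − 171147.69)(222331.2 − 194833.96)] = √[17104.51 × 27497.24] = 21687.0195
r = 20075.02 / 21687.0195 ≈ 0.926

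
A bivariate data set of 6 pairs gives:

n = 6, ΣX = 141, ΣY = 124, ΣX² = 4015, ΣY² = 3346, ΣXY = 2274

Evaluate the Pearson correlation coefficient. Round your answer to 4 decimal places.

-0.8634

r = (nΣXY − ΣXΣY) / √[(nΣX² − (ΣX)²)(nΣY² − (ΣY)²)]
Numerator: 6×2274 − 141×124 = -3840
Denominator: √[(24090 − 19881)(20076 − 15376)] = √[4209 × 4700] = 4447.7298
r = -3840 / 4447.7298 ≈ -0.8634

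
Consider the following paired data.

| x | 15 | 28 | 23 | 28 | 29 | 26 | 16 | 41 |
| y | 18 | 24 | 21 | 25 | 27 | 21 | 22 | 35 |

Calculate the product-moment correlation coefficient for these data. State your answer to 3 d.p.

n = 8, Σx = 206, Σy = 193, Σx² = 5776, Σy² = 4845, Σxy = 5241
nΣxy − ΣxΣy = 41928 − 39758 = 2170
nΣx² − (Σx)² = 46208 − 42436 = 3772; nΣy² − (Σy)² = 38760 − 37249 = 1511
r = 2170 / √(3772 × 1511) = 2170 / 2387.3609 ≈ 0.909

0.909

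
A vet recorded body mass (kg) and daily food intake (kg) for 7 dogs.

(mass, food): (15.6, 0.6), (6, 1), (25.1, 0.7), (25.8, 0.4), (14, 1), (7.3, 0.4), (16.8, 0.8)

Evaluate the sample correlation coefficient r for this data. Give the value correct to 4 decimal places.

-0.3262

n = 7, Σx = 110.6, Σy = 4.9, Σx² = 2106.54, Σy² = 3.81, Σxy = 73.61
nΣxy − ΣxΣy = 515.27 − 541.94 = -26.67
nΣx² − (Σx)² = 14745.78 − 12232.36 = 2513.42; nΣy² − (Σy)² = 26.67 − 24.01 = 2.66
r = -26.67 / √(2513.42 × 2.66) = -26.67 / 81.7661 ≈ -0.3262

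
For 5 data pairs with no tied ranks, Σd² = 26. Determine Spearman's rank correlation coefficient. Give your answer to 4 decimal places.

ρ = 1 − 6Σd² / [n(n²−1)] = 1 − 6×26 / (5×24)
  = 1 − 156/120 = 1 − 1.30000 ≈ -0.3000

-0.3000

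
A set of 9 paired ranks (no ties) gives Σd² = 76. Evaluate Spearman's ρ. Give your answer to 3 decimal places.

0.367

ρ = 1 − 6Σd² / [n(n²−1)] = 1 − 6×76 / (9×80)
  = 1 − 456/720 = 1 − 0.6333 ≈ 0.367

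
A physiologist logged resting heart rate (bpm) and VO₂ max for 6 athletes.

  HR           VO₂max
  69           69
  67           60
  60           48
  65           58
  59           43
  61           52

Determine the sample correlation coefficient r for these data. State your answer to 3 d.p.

n = 6, Σx = 381, Σy = 330, Σx² = 24277, Σy² = 18582, Σxy = 21140
nΣxy − ΣxΣy = 126840 − 125730 = 1110
nΣx² − (Σx)² = 145662 − 145161 = 501; nΣy² − (Σy)² = 111492 − 108900 = 2592
r = 1110 / √(501 × 2592) = 1110 / 1139.5578 ≈ 0.974

0.974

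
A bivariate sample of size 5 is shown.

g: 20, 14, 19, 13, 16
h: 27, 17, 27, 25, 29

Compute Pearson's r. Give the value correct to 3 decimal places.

0.524

n = 5, Σg = 82, Σh = 125, Σg² = 1382, Σh² = 3213, Σgh = 2080
nΣgh − ΣgΣh = 10400 − 10250 = 150
nΣg² − (Σg)² = 6910 − 6724 = 186; nΣh² − (Σh)² = 16065 − 15625 = 440
r = 150 / √(186 × 440) = 150 / 286.0769 ≈ 0.524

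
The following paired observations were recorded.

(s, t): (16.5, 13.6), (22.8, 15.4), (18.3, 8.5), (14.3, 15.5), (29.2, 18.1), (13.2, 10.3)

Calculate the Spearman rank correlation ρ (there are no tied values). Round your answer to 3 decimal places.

Rank s: 3, 5, 4, 2, 6, 1
Rank t: 3, 4, 1, 5, 6, 2
d = rank(s) − rank(t): 0, 1, 3, -3, 0, -1; Σd² = 20
ρ = 1 − 6Σd² / [n(n²−1)] = 1 − 6×20 / (6×35) = 1 − 120/210 ≈ 0.429

0.429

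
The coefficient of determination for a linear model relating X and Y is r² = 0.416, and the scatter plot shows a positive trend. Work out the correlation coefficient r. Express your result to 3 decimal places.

|r| = √0.416 = 0.645
The association is positive, so r = 0.645.

0.645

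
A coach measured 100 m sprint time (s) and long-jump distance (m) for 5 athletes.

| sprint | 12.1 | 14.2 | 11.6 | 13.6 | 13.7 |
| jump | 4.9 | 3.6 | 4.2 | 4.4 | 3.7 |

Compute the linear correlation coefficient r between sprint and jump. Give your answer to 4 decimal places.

-0.6574

n = 5, Σx = 65.2, Σy = 20.8, Σx² = 855.26, Σy² = 87.66, Σxy = 269.66
nΣxy − ΣxΣy = 1348.3 − 1356.16 = -7.86
nΣx² − (Σx)² = 4276.3 − 4251.04 = 25.26; nΣy² − (Σy)² = 438.3 − 432.64 = 5.66
r = -7.86 / √(25.26 × 5.66) = -7.86 / 11.9571 ≈ -0.6574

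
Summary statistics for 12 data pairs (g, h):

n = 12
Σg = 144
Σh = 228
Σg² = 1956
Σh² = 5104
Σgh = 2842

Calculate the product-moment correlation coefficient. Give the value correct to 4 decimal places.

0.2527

r = (nΣgh − ΣgΣh) / √[(nΣg² − (Σg)²)(nΣh² − (Σh)²)]
Numerator: 12×2842 − 144×228 = 1272
Denominator: √[(23472 − 20736)(61248 − 51984)] = √[2736 × 9264] = 5034.5113
r = 1272 / 5034.5113 ≈ 0.2527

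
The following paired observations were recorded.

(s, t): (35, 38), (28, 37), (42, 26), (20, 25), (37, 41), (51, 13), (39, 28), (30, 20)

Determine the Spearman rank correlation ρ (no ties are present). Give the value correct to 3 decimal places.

-0.167

Rank s: 4, 2, 7, 1, 5, 8, 6, 3
Rank t: 7, 6, 4, 3, 8, 1, 5, 2
d = rank(s) − rank(t): -3, -4, 3, -2, -3, 7, 1, 1; Σd² = 98
ρ = 1 − 6Σd² / [n(n²−1)] = 1 − 6×98 / (8×63) = 1 − 588/504 ≈ -0.167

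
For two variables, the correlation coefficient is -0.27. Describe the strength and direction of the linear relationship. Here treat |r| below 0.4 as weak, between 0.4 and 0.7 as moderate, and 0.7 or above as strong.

r = -0.27 < 0 so the relationship is negative.
|r| = 0.27, which falls in the weak range.

weak negative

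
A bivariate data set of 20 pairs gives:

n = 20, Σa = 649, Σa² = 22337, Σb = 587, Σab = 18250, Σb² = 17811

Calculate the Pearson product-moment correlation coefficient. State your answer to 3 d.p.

r = (nΣab − ΣaΣb) / √[(nΣa² − (Σa)²)(nΣb² − (Σb)²)]
Numerator: 20×18250 − 649×587 = -15963
Denominator: √[(446740 − 421201)(356220 − 344569)] = √[25539 × 11651] = 17249.7794
r = -15963 / 17249.7794 ≈ -0.925

-0.925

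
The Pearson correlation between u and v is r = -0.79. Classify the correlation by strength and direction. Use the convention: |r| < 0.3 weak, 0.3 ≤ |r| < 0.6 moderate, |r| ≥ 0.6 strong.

r = -0.79 < 0 so the relationship is negative.
|r| = 0.79, which falls in the strong range.

strong negative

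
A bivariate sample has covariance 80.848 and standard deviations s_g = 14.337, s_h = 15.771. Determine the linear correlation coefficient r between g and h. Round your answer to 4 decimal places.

0.3576

r = Cov(g,h) / (s_g · s_h) = 80.848 / (14.337 × 15.771)
  = 80.848 / 226.1088 ≈ 0.3576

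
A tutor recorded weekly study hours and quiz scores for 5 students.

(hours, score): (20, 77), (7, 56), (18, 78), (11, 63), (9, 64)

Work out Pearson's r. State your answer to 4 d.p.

0.9684

n = 5, Σx = 65, Σy = 338, Σx² = 975, Σy² = 23214, Σxy = 4605
nΣxy − ΣxΣy = 23025 − 21970 = 1055
nΣx² − (Σx)² = 4875 − 4225 = 650; nΣy² − (Σy)² = 116070 − 114244 = 1826
r = 1055 / √(650 × 1826) = 1055 / 1089.4494 ≈ 0.9684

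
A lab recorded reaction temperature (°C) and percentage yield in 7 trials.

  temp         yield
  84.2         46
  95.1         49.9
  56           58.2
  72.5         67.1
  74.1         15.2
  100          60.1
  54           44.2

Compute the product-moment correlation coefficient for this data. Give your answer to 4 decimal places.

n = 7, Σx = 535.9, Σy = 340.7, Σx² = 42932.71, Σy² = 18292.35, Σxy = 26265.76
nΣxy − ΣxΣy = 183860.32 − 182581.13 = 1279.19
nΣx² − (Σx)² = 300528.97 − 287188.81 = 13340.16; nΣy² − (Σy)² = 128046.45 − 116076.49 = 11969.96
r = 1279.19 / √(13340.16 × 11969.96) = 1279.19 / 12636.5020 ≈ 0.1012

0.1012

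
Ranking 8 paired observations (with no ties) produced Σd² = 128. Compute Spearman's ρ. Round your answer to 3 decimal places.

-0.524

ρ = 1 − 6Σd² / [n(n²−1)] = 1 − 6×128 / (8×63)
  = 1 − 768/504 = 1 − 1.5238 ≈ -0.524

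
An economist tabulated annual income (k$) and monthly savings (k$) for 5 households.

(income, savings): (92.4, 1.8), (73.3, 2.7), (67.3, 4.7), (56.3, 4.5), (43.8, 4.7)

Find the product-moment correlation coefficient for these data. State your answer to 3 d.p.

n = 5, Σx = 333.1, Σy = 18.4, Σx² = 23528.07, Σy² = 74.96, Σxy = 1139.75
nΣxy − ΣxΣy = 5698.75 − 6129.04 = -430.29
nΣx² − (Σx)² = 117640.35 − 110955.61 = 6684.74; nΣy² − (Σy)² = 374.8 − 338.56 = 36.24
r = -430.29 / √(6684.74 × 36.24) = -430.29 / 492.1940 ≈ -0.874

-0.874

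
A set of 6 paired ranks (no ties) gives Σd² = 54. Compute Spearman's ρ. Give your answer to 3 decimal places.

-0.543

ρ = 1 − 6Σd² / [n(n²−1)] = 1 − 6×54 / (6×35)
  = 1 − 324/210 = 1 − 1.5429 ≈ -0.543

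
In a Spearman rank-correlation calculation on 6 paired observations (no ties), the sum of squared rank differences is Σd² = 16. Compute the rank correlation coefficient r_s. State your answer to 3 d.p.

ρ = 1 − 6Σd² / [n(n²−1)] = 1 − 6×16 / (6×35)
  = 1 − 96/210 = 1 − 0.4571 ≈ 0.543

0.543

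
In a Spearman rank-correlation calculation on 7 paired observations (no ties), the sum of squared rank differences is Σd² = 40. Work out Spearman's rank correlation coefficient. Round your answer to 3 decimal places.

0.286

ρ = 1 − 6Σd² / [n(n²−1)] = 1 − 6×40 / (7×48)
  = 1 − 240/336 = 1 − 0.7143 ≈ 0.286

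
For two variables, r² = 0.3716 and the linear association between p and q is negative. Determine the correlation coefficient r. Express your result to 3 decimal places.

-0.610

|r| = √0.3716 = 0.610
The association is negative, so r = −0.610.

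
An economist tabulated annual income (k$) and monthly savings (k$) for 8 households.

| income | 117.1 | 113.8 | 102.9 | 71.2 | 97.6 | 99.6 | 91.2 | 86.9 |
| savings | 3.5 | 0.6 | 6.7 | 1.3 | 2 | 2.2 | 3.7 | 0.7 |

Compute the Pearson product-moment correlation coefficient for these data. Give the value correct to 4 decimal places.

0.2567

n = 8, Σx = 780.3, Σy = 20.7, Σx² = 77635.67, Σy² = 82.21, Σxy = 2072.71
nΣxy − ΣxΣy = 16581.68 − 16152.21 = 429.47
nΣx² − (Σx)² = 621085.36 − 608868.09 = 12217.27; nΣy² − (Σy)² = 657.68 − 428.49 = 229.19
r = 429.47 / √(12217.27 × 229.19) = 429.47 / 1673.3428 ≈ 0.2567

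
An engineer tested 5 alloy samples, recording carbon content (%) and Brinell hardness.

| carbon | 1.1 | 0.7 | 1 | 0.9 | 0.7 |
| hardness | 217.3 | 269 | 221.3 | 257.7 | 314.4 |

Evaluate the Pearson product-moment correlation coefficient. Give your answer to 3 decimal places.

-0.899

n = 5, Σx = 4.4, Σy = 1279.7, Σx² = 4, Σy² = 333810.63, Σxy = 1100.64
nΣxy − ΣxΣy = 5503.2 − 5630.68 = -127.48
nΣx² − (Σx)² = 20 − 19.36 = 0.64; nΣy² − (Σy)² = 1669053.15 − 1637632.09 = 31421.06
r = -127.48 / √(0.64 × 31421.06) = -127.48 / 141.8079 ≈ -0.899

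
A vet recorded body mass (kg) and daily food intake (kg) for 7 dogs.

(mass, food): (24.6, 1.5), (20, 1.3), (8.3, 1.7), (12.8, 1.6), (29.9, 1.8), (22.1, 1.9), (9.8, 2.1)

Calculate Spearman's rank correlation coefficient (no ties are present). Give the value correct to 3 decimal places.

-0.143

Rank mass: 6, 4, 1, 3, 7, 5, 2
Rank food: 2, 1, 4, 3, 5, 6, 7
d = rank(mass) − rank(food): 4, 3, -3, 0, 2, -1, -5; Σd² = 64
ρ = 1 − 6Σd² / [n(n²−1)] = 1 − 6×64 / (7×48) = 1 − 384/336 ≈ -0.143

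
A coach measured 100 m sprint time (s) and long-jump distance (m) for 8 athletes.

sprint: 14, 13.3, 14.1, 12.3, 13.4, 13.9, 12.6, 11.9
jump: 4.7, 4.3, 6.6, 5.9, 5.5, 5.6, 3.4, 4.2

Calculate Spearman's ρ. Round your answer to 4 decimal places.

0.5238

Rank sprint: 7, 4, 8, 2, 5, 6, 3, 1
Rank jump: 4, 3, 8, 7, 5, 6, 1, 2
d = rank(sprint) − rank(jump): 3, 1, 0, -5, 0, 0, 2, -1; Σd² = 40
ρ = 1 − 6Σd² / [n(n²−1)] = 1 − 6×40 / (8×63) = 1 − 240/504 ≈ 0.5238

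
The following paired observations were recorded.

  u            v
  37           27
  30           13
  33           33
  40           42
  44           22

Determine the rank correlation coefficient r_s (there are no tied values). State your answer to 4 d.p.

Rank u: 3, 1, 2, 4, 5
Rank v: 3, 1, 4, 5, 2
d = rank(u) − rank(v): 0, 0, -2, -1, 3; Σd² = 14
ρ = 1 − 6Σd² / [n(n²−1)] = 1 − 6×14 / (5×24) = 1 − 84/120 ≈ 0.3000

0.3000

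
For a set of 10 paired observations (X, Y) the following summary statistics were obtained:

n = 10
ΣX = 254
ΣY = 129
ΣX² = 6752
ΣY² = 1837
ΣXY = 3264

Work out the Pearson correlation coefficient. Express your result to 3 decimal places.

r = (nΣXY − ΣXΣY) / √[(nΣX² − (ΣX)²)(nΣY² − (ΣY)²)]
Numerator: 10×3264 − 254×129 = -126
Denominator: √[(67520 − 64516)(18370 − 16641)] = √[3004 × 1729] = 2279.0165
r = -126 / 2279.0165 ≈ -0.055

-0.055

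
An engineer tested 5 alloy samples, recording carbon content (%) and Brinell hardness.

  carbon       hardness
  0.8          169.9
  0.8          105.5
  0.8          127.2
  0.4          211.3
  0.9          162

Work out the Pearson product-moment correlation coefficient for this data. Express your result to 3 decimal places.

n = 5, Σx = 3.7, Σy = 775.9, Σx² = 2.89, Σy² = 127067.79, Σxy = 552.4
nΣxy − ΣxΣy = 2762 − 2870.83 = -108.83
nΣx² − (Σx)² = 14.45 − 13.69 = 0.76; nΣy² − (Σy)² = 635338.95 − 602020.81 = 33318.14
r = -108.83 / √(0.76 × 33318.14) = -108.83 / 159.1282 ≈ -0.684

-0.684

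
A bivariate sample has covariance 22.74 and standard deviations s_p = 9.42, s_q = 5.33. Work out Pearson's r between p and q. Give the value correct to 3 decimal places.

r = Cov(p,q) / (s_p · s_q) = 22.74 / (9.42 × 5.33)
  = 22.74 / 50.2086 ≈ 0.453

0.453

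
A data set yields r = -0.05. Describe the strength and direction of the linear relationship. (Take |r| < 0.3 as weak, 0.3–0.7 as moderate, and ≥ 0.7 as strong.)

weak negative

r = -0.05 < 0 so the relationship is negative.
|r| = 0.05, which falls in the weak range.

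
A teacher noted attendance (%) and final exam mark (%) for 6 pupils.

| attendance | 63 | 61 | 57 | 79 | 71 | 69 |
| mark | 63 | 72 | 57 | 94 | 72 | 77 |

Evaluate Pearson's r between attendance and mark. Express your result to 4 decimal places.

n = 6, Σx = 400, Σy = 435, Σx² = 26982, Σy² = 32351, Σxy = 29461
nΣxy − ΣxΣy = 176766 − 174000 = 2766
nΣx² − (Σx)² = 161892 − 160000 = 1892; nΣy² − (Σy)² = 194106 − 189225 = 4881
r = 2766 / √(1892 × 4881) = 2766 / 3038.8899 ≈ 0.9102

0.9102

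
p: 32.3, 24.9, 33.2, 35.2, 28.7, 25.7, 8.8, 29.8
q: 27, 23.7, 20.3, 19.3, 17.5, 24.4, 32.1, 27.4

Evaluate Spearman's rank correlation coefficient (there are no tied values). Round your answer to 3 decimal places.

-0.452

Rank p: 6, 2, 7, 8, 4, 3, 1, 5
Rank q: 6, 4, 3, 2, 1, 5, 8, 7
d = rank(p) − rank(q): 0, -2, 4, 6, 3, -2, -7, -2; Σd² = 122
ρ = 1 − 6Σd² / [n(n²−1)] = 1 − 6×122 / (8×63) = 1 − 732/504 ≈ -0.452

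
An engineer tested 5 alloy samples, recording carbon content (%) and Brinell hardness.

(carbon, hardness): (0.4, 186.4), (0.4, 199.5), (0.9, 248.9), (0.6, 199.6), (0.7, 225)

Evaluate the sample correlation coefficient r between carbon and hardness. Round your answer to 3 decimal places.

0.943

n = 5, Σx = 3, Σy = 1059.4, Σx² = 1.98, Σy² = 226961.58, Σxy = 655.63
nΣxy − ΣxΣy = 3278.15 − 3178.2 = 99.95
nΣx² − (Σx)² = 9.9 − 9 = 0.9; nΣy² − (Σy)² = 1134807.9 − 1122328.36 = 12479.54
r = 99.95 / √(0.9 × 12479.54) = 99.95 / 105.9792 ≈ 0.943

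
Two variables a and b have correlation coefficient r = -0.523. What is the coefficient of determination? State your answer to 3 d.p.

0.274

r² = (-0.523)² = 0.274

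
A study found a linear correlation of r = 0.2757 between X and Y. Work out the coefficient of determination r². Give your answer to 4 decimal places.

r² = (0.2757)² = 0.0760

0.0760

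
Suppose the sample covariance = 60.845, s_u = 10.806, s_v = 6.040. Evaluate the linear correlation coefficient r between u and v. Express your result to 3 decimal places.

0.932

r = Cov(u,v) / (s_u · s_v) = 60.845 / (10.806 × 6.040)
  = 60.845 / 65.2682 ≈ 0.932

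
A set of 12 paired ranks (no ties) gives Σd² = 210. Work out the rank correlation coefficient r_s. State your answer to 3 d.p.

ρ = 1 − 6Σd² / [n(n²−1)] = 1 − 6×210 / (12×143)
  = 1 − 1260/1716 = 1 − 0.7343 ≈ 0.266

0.266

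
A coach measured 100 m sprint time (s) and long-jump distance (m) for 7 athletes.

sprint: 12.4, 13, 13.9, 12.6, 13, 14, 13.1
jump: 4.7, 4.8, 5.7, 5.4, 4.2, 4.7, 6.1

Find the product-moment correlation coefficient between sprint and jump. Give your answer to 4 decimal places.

n = 7, Σx = 92, Σy = 35.6, Σx² = 1211.34, Σy² = 183.72, Σxy = 468.26
nΣxy − ΣxΣy = 3277.82 − 3275.2 = 2.62
nΣx² − (Σx)² = 8479.38 − 8464 = 15.38; nΣy² − (Σy)² = 1286.04 − 1267.36 = 18.68
r = 2.62 / √(15.38 × 18.68) = 2.62 / 16.9499 ≈ 0.1546

0.1546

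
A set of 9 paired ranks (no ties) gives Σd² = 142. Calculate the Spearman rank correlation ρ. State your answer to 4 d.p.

ρ = 1 − 6Σd² / [n(n²−1)] = 1 − 6×142 / (9×80)
  = 1 − 852/720 = 1 − 1.18333 ≈ -0.1833

-0.1833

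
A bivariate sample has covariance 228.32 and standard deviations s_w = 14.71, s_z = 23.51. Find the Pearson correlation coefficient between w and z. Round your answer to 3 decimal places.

r = Cov(w,z) / (s_w · s_z) = 228.32 / (14.71 × 23.51)
  = 228.32 / 345.8321 ≈ 0.660

0.660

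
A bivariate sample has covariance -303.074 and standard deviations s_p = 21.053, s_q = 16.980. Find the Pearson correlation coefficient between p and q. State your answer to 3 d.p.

-0.848

r = Cov(p,q) / (s_p · s_q) = -303.074 / (21.053 × 16.980)
  = -303.074 / 357.4799 ≈ -0.848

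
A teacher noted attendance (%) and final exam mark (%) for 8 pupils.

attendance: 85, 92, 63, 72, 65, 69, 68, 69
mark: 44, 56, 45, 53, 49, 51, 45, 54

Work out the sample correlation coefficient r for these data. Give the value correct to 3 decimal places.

0.310

n = 8, Σx = 583, Σy = 397, Σx² = 43213, Σy² = 19849, Σxy = 29033
nΣxy − ΣxΣy = 232264 − 231451 = 813
nΣx² − (Σx)² = 345704 − 339889 = 5815; nΣy² − (Σy)² = 158792 − 157609 = 1183
r = 813 / √(5815 × 1183) = 813 / 2622.8124 ≈ 0.310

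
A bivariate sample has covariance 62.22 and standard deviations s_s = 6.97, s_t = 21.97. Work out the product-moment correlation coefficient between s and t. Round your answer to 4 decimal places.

r = Cov(s,t) / (s_s · s_t) = 62.22 / (6.97 × 21.97)
  = 62.22 / 153.1309 ≈ 0.4063

0.4063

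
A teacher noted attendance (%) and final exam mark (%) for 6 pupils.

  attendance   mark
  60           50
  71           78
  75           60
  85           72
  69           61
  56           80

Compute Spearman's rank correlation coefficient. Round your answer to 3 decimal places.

Rank attendance: 2, 4, 5, 6, 3, 1
Rank mark: 1, 5, 2, 4, 3, 6
d = rank(attendance) − rank(mark): 1, -1, 3, 2, 0, -5; Σd² = 40
ρ = 1 − 6Σd² / [n(n²−1)] = 1 − 6×40 / (6×35) = 1 − 240/210 ≈ -0.143

-0.143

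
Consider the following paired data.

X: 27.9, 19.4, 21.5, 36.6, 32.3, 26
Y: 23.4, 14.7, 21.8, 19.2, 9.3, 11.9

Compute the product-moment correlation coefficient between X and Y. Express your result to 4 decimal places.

n = 6, ΣX = 163.7, ΣY = 100.3, ΣX² = 4675.87, ΣY² = 1835.63, ΣXY = 2719.25
nΣXY − ΣXΣY = 16315.5 − 16419.11 = -103.61
nΣX² − (ΣX)² = 28055.22 − 26797.69 = 1257.53; nΣY² − (ΣY)² = 11013.78 − 10060.09 = 953.69
r = -103.61 / √(1257.53 × 953.69) = -103.61 / 1095.1227 ≈ -0.0946

-0.0946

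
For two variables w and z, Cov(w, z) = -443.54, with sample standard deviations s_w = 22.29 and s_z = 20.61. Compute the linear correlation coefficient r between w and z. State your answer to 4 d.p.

-0.9655

r = Cov(w,z) / (s_w · s_z) = -443.54 / (22.29 × 20.61)
  = -443.54 / 459.3969 ≈ -0.9655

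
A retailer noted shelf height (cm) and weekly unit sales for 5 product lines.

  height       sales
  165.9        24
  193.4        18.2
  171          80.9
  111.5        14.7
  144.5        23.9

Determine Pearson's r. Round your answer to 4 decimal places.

0.2944

n = 5, Σx = 786.3, Σy = 161.7, Σx² = 127479.87, Σy² = 8239.35, Σxy = 26427.98
nΣxy − ΣxΣy = 132139.9 − 127144.71 = 4995.19
nΣx² − (Σx)² = 637399.35 − 618267.69 = 19131.66; nΣy² − (Σy)² = 41196.75 − 26146.89 = 15049.86
r = 4995.19 / √(19131.66 × 15049.86) = 4995.19 / 16968.4650 ≈ 0.2944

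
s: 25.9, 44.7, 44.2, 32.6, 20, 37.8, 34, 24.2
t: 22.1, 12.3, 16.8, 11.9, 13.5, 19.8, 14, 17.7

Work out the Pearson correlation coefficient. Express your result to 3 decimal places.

-0.178

n = 8, Σs = 263.4, Σt = 128.1, Σs² = 9255.78, Σt² = 2147.13, Σst = 4175.48
nΣst − ΣsΣt = 33403.84 − 33741.54 = -337.7
nΣs² − (Σs)² = 74046.24 − 69379.56 = 4666.68; nΣt² − (Σt)² = 17177.04 − 16409.61 = 767.43
r = -337.7 / √(4666.68 × 767.43) = -337.7 / 1892.4456 ≈ -0.178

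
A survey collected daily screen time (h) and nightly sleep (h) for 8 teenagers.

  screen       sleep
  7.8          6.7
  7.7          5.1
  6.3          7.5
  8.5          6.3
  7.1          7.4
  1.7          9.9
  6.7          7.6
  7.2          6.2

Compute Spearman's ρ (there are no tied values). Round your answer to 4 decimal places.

Rank screen: 7, 6, 2, 8, 4, 1, 3, 5
Rank sleep: 4, 1, 6, 3, 5, 8, 7, 2
d = rank(screen) − rank(sleep): 3, 5, -4, 5, -1, -7, -4, 3; Σd² = 150
ρ = 1 − 6Σd² / [n(n²−1)] = 1 − 6×150 / (8×63) = 1 − 900/504 ≈ -0.7857

-0.7857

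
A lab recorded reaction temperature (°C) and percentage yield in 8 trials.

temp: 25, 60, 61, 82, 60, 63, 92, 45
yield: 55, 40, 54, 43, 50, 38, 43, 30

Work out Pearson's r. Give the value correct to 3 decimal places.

n = 8, Σx = 488, Σy = 353, Σx² = 32728, Σy² = 16083, Σxy = 21295
nΣxy − ΣxΣy = 170360 − 172264 = -1904
nΣx² − (Σx)² = 261824 − 238144 = 23680; nΣy² − (Σy)² = 128664 − 124609 = 4055
r = -1904 / √(23680 × 4055) = -1904 / 9799.1020 ≈ -0.194

-0.194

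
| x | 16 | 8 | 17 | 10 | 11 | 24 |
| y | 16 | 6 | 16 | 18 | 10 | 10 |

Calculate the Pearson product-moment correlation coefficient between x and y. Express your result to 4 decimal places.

0.1211

n = 6, Σx = 86, Σy = 76, Σx² = 1406, Σy² = 1072, Σxy = 1106
nΣxy − ΣxΣy = 6636 − 6536 = 100
nΣx² − (Σx)² = 8436 − 7396 = 1040; nΣy² − (Σy)² = 6432 − 5776 = 656
r = 100 / √(1040 × 656) = 100 / 825.9782 ≈ 0.1211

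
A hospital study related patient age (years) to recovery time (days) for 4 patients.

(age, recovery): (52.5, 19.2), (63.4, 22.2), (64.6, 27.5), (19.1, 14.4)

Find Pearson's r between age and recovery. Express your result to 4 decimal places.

n = 4, Σx = 199.6, Σy = 83.3, Σx² = 11313.78, Σy² = 1825.09, Σxy = 4467.02
nΣxy − ΣxΣy = 17868.08 − 16626.68 = 1241.4
nΣx² − (Σx)² = 45255.12 − 39840.16 = 5414.96; nΣy² − (Σy)² = 7300.36 − 6938.89 = 361.47
r = 1241.4 / √(5414.96 × 361.47) = 1241.4 / 1399.0517 ≈ 0.8873

0.8873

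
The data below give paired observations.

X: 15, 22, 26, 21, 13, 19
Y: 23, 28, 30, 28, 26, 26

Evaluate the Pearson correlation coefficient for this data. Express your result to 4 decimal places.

0.8455

n = 6, ΣX = 116, ΣY = 161, ΣX² = 2356, ΣY² = 4349, ΣXY = 3161
nΣXY − ΣXΣY = 18966 − 18676 = 290
nΣX² − (ΣX)² = 14136 − 13456 = 680; nΣY² − (ΣY)² = 26094 − 25921 = 173
r = 290 / √(680 × 173) = 290 / 342.9869 ≈ 0.8455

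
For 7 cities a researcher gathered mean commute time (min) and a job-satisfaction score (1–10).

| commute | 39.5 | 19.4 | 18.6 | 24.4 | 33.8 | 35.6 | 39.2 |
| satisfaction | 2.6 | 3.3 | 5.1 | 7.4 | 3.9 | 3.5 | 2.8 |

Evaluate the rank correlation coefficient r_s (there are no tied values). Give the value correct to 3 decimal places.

Rank commute: 7, 2, 1, 3, 4, 5, 6
Rank satisfaction: 1, 3, 6, 7, 5, 4, 2
d = rank(commute) − rank(satisfaction): 6, -1, -5, -4, -1, 1, 4; Σd² = 96
ρ = 1 − 6Σd² / [n(n²−1)] = 1 − 6×96 / (7×48) = 1 − 576/336 ≈ -0.714

-0.714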